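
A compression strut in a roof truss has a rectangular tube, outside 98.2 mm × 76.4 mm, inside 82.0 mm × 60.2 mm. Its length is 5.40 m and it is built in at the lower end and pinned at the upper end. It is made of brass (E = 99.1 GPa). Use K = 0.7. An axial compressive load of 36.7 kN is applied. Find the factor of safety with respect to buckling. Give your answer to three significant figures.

n ≈ 4.03

Weak-axis I_min = (h_o·b_o³ − h_i·b_i³)/12 with b_o = 76.4, b_i = 60.20 mm (shorter outer/inner sides).
I_min = (98.2×76.4³ − 82.00×60.20³)/12 = 2.158×10^6 mm⁴
I = 2.158×10^6 mm⁴ = 2.158×10^-6 m⁴
Effective length L_e = K·L = 0.7 × 5.40 = 3.780 m
P_cr = π²EI / L_e² = π² × 99.1×10⁹ × 2.158×10^-6 / 3.780² = 1.478×10^5 N
Factor of safety n = P_cr / P = 147.75 / 36.7 = 4.03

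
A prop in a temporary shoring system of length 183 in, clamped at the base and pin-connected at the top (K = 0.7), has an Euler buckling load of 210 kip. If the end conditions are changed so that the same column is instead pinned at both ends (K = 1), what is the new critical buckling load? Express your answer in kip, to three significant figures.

P_cr ≈ 103 kip

P_cr ∝ 1/K², so P_cr,new = P_cr,old × (K_old/K_new)² = 210 × (0.7/1)²
= 210 × 0.4900 = 103 kip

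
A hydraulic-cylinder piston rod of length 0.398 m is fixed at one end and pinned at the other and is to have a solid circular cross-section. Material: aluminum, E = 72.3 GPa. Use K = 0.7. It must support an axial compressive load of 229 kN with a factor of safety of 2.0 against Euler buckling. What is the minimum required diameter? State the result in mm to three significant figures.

d ≈ 31.7 mm

Required P_cr = n·P = 2.0 × 229 = 458.0 kN
L_e = K·L = 0.7 × 0.398 = 0.2786 m
Required I = P_cr·L_e²/(π²E) = 4.580×10^5 × 0.2786² / (π² × 7.23×10^10) = 4.982×10^-8 m⁴
I_req = 4.982×10^4 mm⁴
Solid circle: I = πd⁴/64  ⇒  d = (64I/π)^(1/4) = (64×4.982×10^4/π)^(1/4) = 31.7 mm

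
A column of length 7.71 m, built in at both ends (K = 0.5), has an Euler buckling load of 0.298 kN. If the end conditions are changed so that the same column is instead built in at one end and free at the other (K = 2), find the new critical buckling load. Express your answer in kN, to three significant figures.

P_cr ≈ 0.0186 kN

P_cr ∝ 1/K², so P_cr,new = P_cr,old × (K_old/K_new)² = 0.298 × (0.5/2)²
= 0.298 × 0.06250 = 0.0186 kN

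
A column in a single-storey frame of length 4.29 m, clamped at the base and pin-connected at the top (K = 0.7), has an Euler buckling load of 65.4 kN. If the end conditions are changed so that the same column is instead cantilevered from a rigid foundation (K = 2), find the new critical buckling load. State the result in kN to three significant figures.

P_cr ∝ 1/K², so P_cr,new = P_cr,old × (K_old/K_new)² = 65.4 × (0.7/2)²
= 65.4 × 0.1225 = 8.01 kN

P_cr ≈ 8.01 kN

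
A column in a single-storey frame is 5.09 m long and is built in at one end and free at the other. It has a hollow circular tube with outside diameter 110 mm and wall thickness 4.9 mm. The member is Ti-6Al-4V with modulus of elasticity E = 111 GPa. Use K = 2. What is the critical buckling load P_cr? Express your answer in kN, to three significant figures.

P_cr ≈ 23.7 kN

Inner diameter d_i = 110 − 2×4.9 = 100.2 mm
I = π(d_o⁴ − d_i⁴)/64 = π(110⁴ − 100.2⁴)/64 = 2.239×10^6 mm⁴
I = 2.239×10^6 mm⁴ = 2.239×10^-6 m⁴
Effective length L_e = K·L = 2 × 5.09 = 10.18 m
P_cr = π²EI / L_e² = π² × 111×10⁹ × 2.239×10^-6 / 10.18² = 2.367×10^4 N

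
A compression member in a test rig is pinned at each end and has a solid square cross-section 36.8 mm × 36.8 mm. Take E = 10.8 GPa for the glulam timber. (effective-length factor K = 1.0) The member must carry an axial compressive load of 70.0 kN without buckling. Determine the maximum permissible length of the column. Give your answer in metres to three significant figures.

L_max ≈ 0.482 m

I = a⁴/12 = 36.8⁴/12 = 1.528×10^5 mm⁴
I = 1.528×10^-7 m⁴
At the buckling limit P_cr = P = 7.000×10^4 N
From P_cr = π²EI/(K·L)²:  L = (1/K)·√(π²EI/P_cr) = (1/1)·√(π²×1.08×10^10×1.528×10^-7/7.000×10^4)
L = 0.482 m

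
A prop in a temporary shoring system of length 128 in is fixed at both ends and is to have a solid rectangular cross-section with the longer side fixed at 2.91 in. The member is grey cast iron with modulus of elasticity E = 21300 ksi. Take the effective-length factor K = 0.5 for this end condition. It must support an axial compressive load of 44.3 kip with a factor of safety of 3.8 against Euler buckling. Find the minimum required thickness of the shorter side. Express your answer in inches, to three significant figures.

b ≈ 2.38 in

Required P_cr = n·P = 3.8 × 44.3 = 168.3 kip
L_e = K·L = 0.5 × 128 = 64.00 in
Required I = P_cr·L_e²/(π²E) = 1.683×10^5 × 64.00² / (π² × 2.13×10^7) = 3.280 in⁴
Rectangle, weak axis: I_min = h·b³/12 with h = 2.91 in fixed  ⇒  b = (12I/h)^(1/3) = 2.38 in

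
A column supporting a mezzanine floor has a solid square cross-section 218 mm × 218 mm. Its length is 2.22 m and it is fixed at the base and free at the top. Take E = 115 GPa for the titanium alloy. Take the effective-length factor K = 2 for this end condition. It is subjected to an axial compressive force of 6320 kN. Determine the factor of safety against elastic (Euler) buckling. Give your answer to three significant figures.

I = a⁴/12 = 218⁴/12 = 1.882×10^8 mm⁴
I = 1.882×10^8 mm⁴ = 1.882×10^-4 m⁴
Effective length L_e = K·L = 2 × 2.22 = 4.440 m
P_cr = π²EI / L_e² = π² × 115×10⁹ × 1.882×10^-4 / 4.440² = 1.084×10^7 N
Factor of safety n = P_cr / P = 10836 / 6320 = 1.71

n ≈ 1.71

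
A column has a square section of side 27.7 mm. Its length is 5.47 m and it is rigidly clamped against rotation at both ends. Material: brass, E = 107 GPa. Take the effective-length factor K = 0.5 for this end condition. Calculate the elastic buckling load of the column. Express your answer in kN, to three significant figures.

P_cr ≈ 6.93 kN

I = a⁴/12 = 27.7⁴/12 = 4.906×10^4 mm⁴
I = 4.906×10^4 mm⁴ = 4.906×10^-8 m⁴
Effective length L_e = K·L = 0.5 × 5.47 = 2.735 m
P_cr = π²EI / L_e² = π² × 107×10⁹ × 4.906×10^-8 / 2.735² = 6.926×10^3 N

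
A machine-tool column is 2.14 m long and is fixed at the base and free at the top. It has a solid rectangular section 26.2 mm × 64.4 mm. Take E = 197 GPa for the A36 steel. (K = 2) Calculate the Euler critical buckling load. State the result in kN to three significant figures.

P_cr ≈ 10.2 kN

Buckling occurs about the weak axis: I_min = h·b³/12 with b = 26.2 mm (the shorter side).
I_min = 64.4×26.2³/12 = 9.652×10^4 mm⁴
I = 9.652×10^4 mm⁴ = 9.652×10^-8 m⁴
Effective length L_e = K·L = 2 × 2.14 = 4.280 m
P_cr = π²EI / L_e² = π² × 197×10⁹ × 9.652×10^-8 / 4.280² = 1.024×10^4 N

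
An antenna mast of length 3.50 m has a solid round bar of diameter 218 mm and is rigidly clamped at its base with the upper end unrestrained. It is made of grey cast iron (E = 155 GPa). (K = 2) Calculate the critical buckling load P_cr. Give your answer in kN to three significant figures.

P_cr ≈ 3460 kN

I = πd⁴/64 = π×218⁴/64 = 1.109×10^8 mm⁴
I = 1.109×10^8 mm⁴ = 1.109×10^-4 m⁴
Effective length L_e = K·L = 2 × 3.50 = 7.000 m
P_cr = π²EI / L_e² = π² × 155×10⁹ × 1.109×10^-4 / 7.000² = 3.461×10^6 N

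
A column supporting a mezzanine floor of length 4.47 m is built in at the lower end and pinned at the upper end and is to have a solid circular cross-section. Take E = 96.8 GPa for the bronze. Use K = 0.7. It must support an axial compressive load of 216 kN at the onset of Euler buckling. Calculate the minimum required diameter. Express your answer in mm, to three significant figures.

d ≈ 81.9 mm

L_e = K·L = 0.7 × 4.47 = 3.129 m
Required I = P_cr·L_e²/(π²E) = 2.160×10^5 × 3.129² / (π² × 9.68×10^10) = 2.214×10^-6 m⁴
I_req = 2.214×10^6 mm⁴
Solid circle: I = πd⁴/64  ⇒  d = (64I/π)^(1/4) = (64×2.214×10^6/π)^(1/4) = 81.9 mm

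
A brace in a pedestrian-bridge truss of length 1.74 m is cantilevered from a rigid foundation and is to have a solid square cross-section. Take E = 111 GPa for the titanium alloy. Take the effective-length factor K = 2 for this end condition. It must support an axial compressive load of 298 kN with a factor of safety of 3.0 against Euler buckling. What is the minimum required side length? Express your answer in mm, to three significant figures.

a ≈ 104 mm

Required P_cr = n·P = 3.0 × 298 = 894.0 kN
L_e = K·L = 2 × 1.74 = 3.480 m
Required I = P_cr·L_e²/(π²E) = 8.940×10^5 × 3.480² / (π² × 1.11×10^11) = 9.883×10^-6 m⁴
I_req = 9.883×10^6 mm⁴
Solid square: I = a⁴/12  ⇒  a = (12I)^(1/4) = (12×9.883×10^6)^(1/4) = 104 mm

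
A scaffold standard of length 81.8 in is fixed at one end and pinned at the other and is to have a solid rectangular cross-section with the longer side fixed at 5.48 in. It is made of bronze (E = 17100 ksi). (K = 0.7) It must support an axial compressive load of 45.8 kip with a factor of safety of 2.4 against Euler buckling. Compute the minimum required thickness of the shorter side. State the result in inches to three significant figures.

b ≈ 1.67 in

Required P_cr = n·P = 2.4 × 45.8 = 109.9 kip
L_e = K·L = 0.7 × 81.8 = 57.26 in
Required I = P_cr·L_e²/(π²E) = 1.099×10^5 × 57.26² / (π² × 1.71×10^7) = 2.135 in⁴
Rectangle, weak axis: I_min = h·b³/12 with h = 5.48 in fixed  ⇒  b = (12I/h)^(1/3) = 1.67 in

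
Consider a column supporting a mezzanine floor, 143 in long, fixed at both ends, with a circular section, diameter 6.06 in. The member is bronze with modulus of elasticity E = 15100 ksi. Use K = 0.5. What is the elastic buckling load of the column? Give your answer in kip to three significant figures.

P_cr ≈ 1930 kip

I = πd⁴/64 = π×6.06⁴/64 = 66.20 in⁴
Effective length L_e = K·L = 0.5 × 143 = 71.50 in
P_cr = π²EI / L_e² = π² × 15100×10³ × 66.20 / 71.50² = 1.930×10^6 lb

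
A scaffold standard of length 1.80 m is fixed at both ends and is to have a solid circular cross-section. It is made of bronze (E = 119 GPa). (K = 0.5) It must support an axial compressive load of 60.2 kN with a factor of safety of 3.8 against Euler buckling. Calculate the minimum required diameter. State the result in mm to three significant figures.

d ≈ 42.3 mm

Required P_cr = n·P = 3.8 × 60.2 = 228.8 kN
L_e = K·L = 0.5 × 1.80 = 0.9000 m
Required I = P_cr·L_e²/(π²E) = 2.288×10^5 × 0.9000² / (π² × 1.19×10^11) = 1.578×10^-7 m⁴
I_req = 1.578×10^5 mm⁴
Solid circle: I = πd⁴/64  ⇒  d = (64I/π)^(1/4) = (64×1.578×10^5/π)^(1/4) = 42.3 mm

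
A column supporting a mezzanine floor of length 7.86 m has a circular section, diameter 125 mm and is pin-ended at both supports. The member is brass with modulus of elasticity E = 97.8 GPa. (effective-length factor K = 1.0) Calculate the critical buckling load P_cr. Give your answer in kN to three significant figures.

P_cr ≈ 187 kN

I = πd⁴/64 = π×125⁴/64 = 1.198×10^7 mm⁴
I = 1.198×10^7 mm⁴ = 1.198×10^-5 m⁴
Effective length L_e = K·L = 1 × 7.86 = 7.860 m
P_cr = π²EI / L_e² = π² × 97.8×10⁹ × 1.198×10^-5 / 7.860² = 1.872×10^5 N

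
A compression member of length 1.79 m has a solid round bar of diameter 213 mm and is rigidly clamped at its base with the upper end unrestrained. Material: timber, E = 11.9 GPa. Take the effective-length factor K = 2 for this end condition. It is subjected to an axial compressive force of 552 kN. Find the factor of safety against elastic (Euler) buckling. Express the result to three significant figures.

n ≈ 1.68

I = πd⁴/64 = π×213⁴/64 = 1.010×10^8 mm⁴
I = 1.010×10^8 mm⁴ = 1.010×10^-4 m⁴
Effective length L_e = K·L = 2 × 1.79 = 3.580 m
P_cr = π²EI / L_e² = π² × 11.9×10⁹ × 1.010×10^-4 / 3.580² = 9.259×10^5 N
Factor of safety n = P_cr / P = 925.91 / 552 = 1.68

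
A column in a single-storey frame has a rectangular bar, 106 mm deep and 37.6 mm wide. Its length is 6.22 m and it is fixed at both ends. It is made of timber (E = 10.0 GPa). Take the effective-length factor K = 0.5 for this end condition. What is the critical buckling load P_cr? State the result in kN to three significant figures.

Buckling occurs about the weak axis: I_min = h·b³/12 with b = 37.6 mm (the shorter side).
I_min = 106×37.6³/12 = 4.696×10^5 mm⁴
I = 4.696×10^5 mm⁴ = 4.696×10^-7 m⁴
Effective length L_e = K·L = 0.5 × 6.22 = 3.110 m
P_cr = π²EI / L_e² = π² × 10.0×10⁹ × 4.696×10^-7 / 3.110² = 4.791×10^3 N

P_cr ≈ 4.79 kN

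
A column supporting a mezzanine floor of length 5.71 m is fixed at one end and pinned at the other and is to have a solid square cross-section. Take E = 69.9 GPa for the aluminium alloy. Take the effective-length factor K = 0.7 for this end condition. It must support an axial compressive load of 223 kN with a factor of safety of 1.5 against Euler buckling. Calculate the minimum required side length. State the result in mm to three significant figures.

Required P_cr = n·P = 1.5 × 223 = 334.5 kN
L_e = K·L = 0.7 × 5.71 = 3.997 m
Required I = P_cr·L_e²/(π²E) = 3.345×10^5 × 3.997² / (π² × 6.99×10^10) = 7.746×10^-6 m⁴
I_req = 7.746×10^6 mm⁴
Solid square: I = a⁴/12  ⇒  a = (12I)^(1/4) = (12×7.746×10^6)^(1/4) = 98.2 mm

a ≈ 98.2 mm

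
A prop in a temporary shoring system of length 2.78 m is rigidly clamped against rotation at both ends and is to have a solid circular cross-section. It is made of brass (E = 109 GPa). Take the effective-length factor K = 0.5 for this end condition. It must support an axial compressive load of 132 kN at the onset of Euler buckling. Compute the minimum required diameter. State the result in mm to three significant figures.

L_e = K·L = 0.5 × 2.78 = 1.390 m
Required I = P_cr·L_e²/(π²E) = 1.320×10^5 × 1.390² / (π² × 1.09×10^11) = 2.371×10^-7 m⁴
I_req = 2.371×10^5 mm⁴
Solid circle: I = πd⁴/64  ⇒  d = (64I/π)^(1/4) = (64×2.371×10^5/π)^(1/4) = 46.9 mm

d ≈ 46.9 mm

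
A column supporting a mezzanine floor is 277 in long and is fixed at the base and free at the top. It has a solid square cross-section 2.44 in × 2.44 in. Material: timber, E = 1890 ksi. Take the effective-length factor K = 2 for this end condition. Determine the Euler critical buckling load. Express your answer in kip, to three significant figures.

I = a⁴/12 = 2.44⁴/12 = 2.954 in⁴
Effective length L_e = K·L = 2 × 277 = 554.0 in
P_cr = π²EI / L_e² = π² × 1890×10³ × 2.954 / 554.0² = 179.5 lb

P_cr ≈ 0.180 kip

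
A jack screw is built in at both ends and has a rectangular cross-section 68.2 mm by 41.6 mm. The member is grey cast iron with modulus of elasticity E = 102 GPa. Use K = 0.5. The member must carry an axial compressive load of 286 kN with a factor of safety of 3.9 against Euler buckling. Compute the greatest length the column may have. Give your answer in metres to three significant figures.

L_max ≈ 1.22 m

Buckling occurs about the weak axis: I_min = h·b³/12 with b = 41.6 mm (the shorter side).
I_min = 68.2×41.6³/12 = 4.092×10^5 mm⁴
I = 4.092×10^-7 m⁴
Required critical load P_cr = n·P = 3.9 × 286 = 1115 kN = 1.115×10^6 N
From P_cr = π²EI/(K·L)²:  L = (1/K)·√(π²EI/P_cr) = (1/0.5)·√(π²×1.02×10^11×4.092×10^-7/1.115×10^6)
L = 1.22 m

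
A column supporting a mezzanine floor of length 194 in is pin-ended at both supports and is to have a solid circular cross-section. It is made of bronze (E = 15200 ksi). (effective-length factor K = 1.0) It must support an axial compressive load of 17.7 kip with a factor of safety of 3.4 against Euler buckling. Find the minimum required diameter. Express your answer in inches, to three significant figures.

d ≈ 4.19 in

Required P_cr = n·P = 3.4 × 17.7 = 60.18 kip
L_e = K·L = 1 × 194 = 194.0 in
Required I = P_cr·L_e²/(π²E) = 6.018×10^4 × 194.0² / (π² × 1.52×10^7) = 15.10 in⁴
Solid circle: I = πd⁴/64  ⇒  d = (64I/π)^(1/4) = (64×15.10/π)^(1/4) = 4.19 in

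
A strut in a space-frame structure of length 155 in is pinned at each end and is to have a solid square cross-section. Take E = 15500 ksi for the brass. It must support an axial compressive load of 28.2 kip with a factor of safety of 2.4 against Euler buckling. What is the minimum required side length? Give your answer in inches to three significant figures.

a ≈ 3.36 in

Required P_cr = n·P = 2.4 × 28.2 = 67.68 kip
L_e = K·L = 1 × 155 = 155.0 in
Required I = P_cr·L_e²/(π²E) = 6.768×10^4 × 155.0² / (π² × 1.55×10^7) = 10.63 in⁴
Solid square: I = a⁴/12  ⇒  a = (12I)^(1/4) = (12×10.63)^(1/4) = 3.36 in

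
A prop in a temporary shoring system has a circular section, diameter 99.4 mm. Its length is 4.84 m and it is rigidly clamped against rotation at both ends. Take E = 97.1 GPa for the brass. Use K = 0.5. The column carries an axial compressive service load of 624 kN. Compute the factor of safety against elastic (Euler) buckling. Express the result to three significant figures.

I = πd⁴/64 = π×99.4⁴/64 = 4.792×10^6 mm⁴
I = 4.792×10^6 mm⁴ = 4.792×10^-6 m⁴
Effective length L_e = K·L = 0.5 × 4.84 = 2.420 m
P_cr = π²EI / L_e² = π² × 97.1×10⁹ × 4.792×10^-6 / 2.420² = 7.842×10^5 N
Factor of safety n = P_cr / P = 784.16 / 624 = 1.26

n ≈ 1.26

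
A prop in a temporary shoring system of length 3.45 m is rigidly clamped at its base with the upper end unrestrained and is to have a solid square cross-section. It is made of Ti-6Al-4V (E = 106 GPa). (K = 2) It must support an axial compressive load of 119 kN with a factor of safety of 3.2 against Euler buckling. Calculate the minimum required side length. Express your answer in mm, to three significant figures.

a ≈ 120 mm

Required P_cr = n·P = 3.2 × 119 = 380.8 kN
L_e = K·L = 2 × 3.45 = 6.900 m
Required I = P_cr·L_e²/(π²E) = 3.808×10^5 × 6.900² / (π² × 1.06×10^11) = 1.733×10^-5 m⁴
I_req = 1.733×10^7 mm⁴
Solid square: I = a⁴/12  ⇒  a = (12I)^(1/4) = (12×1.733×10^7)^(1/4) = 120 mm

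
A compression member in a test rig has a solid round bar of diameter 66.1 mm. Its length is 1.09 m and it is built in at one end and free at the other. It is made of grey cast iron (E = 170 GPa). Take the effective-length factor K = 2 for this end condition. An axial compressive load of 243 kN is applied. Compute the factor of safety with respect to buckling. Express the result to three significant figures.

n ≈ 1.36

I = πd⁴/64 = π×66.1⁴/64 = 9.371×10^5 mm⁴
I = 9.371×10^5 mm⁴ = 9.371×10^-7 m⁴
Effective length L_e = K·L = 2 × 1.09 = 2.180 m
P_cr = π²EI / L_e² = π² × 170×10⁹ × 9.371×10^-7 / 2.180² = 3.308×10^5 N
Factor of safety n = P_cr / P = 330.83 / 243 = 1.36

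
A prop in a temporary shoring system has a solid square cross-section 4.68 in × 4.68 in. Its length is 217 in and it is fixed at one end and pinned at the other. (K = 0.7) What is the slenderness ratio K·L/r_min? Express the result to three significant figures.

For a square r = a/√12 = 4.68/√12 = 1.351 in
L_e = K·L = 0.7 × 217 = 151.9 in
λ = L_e / r_min = 151.90 / 1.351 = 112

λ ≈ 112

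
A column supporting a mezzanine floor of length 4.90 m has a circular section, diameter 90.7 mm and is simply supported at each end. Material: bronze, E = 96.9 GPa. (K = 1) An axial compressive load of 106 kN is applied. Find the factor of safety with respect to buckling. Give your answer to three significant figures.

n ≈ 1.25

I = πd⁴/64 = π×90.7⁴/64 = 3.322×10^6 mm⁴
I = 3.322×10^6 mm⁴ = 3.322×10^-6 m⁴
Effective length L_e = K·L = 1 × 4.90 = 4.900 m
P_cr = π²EI / L_e² = π² × 96.9×10⁹ × 3.322×10^-6 / 4.900² = 1.323×10^5 N
Factor of safety n = P_cr / P = 132.32 / 106 = 1.25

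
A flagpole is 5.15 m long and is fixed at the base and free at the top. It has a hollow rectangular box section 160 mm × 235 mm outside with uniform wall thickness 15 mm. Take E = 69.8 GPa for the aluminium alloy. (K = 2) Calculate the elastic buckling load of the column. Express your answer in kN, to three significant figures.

P_cr ≈ 277 kN

Inner dimensions: h_i = 235 − 2×15 = 205.0 mm, b_i = 160 − 2×15 = 130.0 mm
Weak-axis I_min = (h_o·b_o³ − h_i·b_i³)/12 with b_o = 160, b_i = 130.0 mm (shorter outer/inner sides).
I_min = (235×160³ − 205.0×130.0³)/12 = 4.268×10^7 mm⁴
I = 4.268×10^7 mm⁴ = 4.268×10^-5 m⁴
Effective length L_e = K·L = 2 × 5.15 = 10.30 m
P_cr = π²EI / L_e² = π² × 69.8×10⁹ × 4.268×10^-5 / 10.30² = 2.772×10^5 N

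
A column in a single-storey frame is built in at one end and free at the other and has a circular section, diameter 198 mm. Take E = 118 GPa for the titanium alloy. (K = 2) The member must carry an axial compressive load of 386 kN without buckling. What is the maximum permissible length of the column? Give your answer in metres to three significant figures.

I = πd⁴/64 = π×198⁴/64 = 7.545×10^7 mm⁴
I = 7.545×10^-5 m⁴
At the buckling limit P_cr = P = 3.860×10^5 N
From P_cr = π²EI/(K·L)²:  L = (1/K)·√(π²EI/P_cr) = (1/2)·√(π²×1.18×10^11×7.545×10^-5/3.860×10^5)
L = 7.54 m

L_max ≈ 7.54 m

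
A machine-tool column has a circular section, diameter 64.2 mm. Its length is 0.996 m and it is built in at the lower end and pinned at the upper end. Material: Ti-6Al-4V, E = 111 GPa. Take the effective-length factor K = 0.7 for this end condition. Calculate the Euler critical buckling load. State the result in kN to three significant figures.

I = πd⁴/64 = π×64.2⁴/64 = 8.339×10^5 mm⁴
I = 8.339×10^5 mm⁴ = 8.339×10^-7 m⁴
Effective length L_e = K·L = 0.7 × 0.996 = 0.6972 m
P_cr = π²EI / L_e² = π² × 111×10⁹ × 8.339×10^-7 / 0.6972² = 1.879×10^6 N

P_cr ≈ 1880 kN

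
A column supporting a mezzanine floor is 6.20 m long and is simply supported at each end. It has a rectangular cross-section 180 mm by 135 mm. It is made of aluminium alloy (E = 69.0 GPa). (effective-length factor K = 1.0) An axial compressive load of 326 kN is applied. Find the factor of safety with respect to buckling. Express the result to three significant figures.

Buckling occurs about the weak axis: I_min = h·b³/12 with b = 135 mm (the shorter side).
I_min = 180×135³/12 = 3.691×10^7 mm⁴
I = 3.691×10^7 mm⁴ = 3.691×10^-5 m⁴
Effective length L_e = K·L = 1 × 6.20 = 6.200 m
P_cr = π²EI / L_e² = π² × 69.0×10⁹ × 3.691×10^-5 / 6.200² = 6.538×10^5 N
Factor of safety n = P_cr / P = 653.82 / 326 = 2.01

n ≈ 2.01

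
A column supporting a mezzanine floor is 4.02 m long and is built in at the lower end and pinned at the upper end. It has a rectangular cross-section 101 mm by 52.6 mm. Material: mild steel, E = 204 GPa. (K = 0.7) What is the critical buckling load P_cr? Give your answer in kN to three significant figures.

P_cr ≈ 311 kN

Buckling occurs about the weak axis: I_min = h·b³/12 with b = 52.6 mm (the shorter side).
I_min = 101×52.6³/12 = 1.225×10^6 mm⁴
I = 1.225×10^6 mm⁴ = 1.225×10^-6 m⁴
Effective length L_e = K·L = 0.7 × 4.02 = 2.814 m
P_cr = π²EI / L_e² = π² × 204×10⁹ × 1.225×10^-6 / 2.814² = 3.114×10^5 N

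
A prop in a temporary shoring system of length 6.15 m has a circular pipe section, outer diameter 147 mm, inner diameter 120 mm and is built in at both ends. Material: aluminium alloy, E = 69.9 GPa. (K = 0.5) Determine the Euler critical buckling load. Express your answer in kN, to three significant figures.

d_o = 147 mm, d_i = 120 mm
I = π(d_o⁴ − d_i⁴)/64 = π(147⁴ − 120.0⁴)/64 = 1.274×10^7 mm⁴
I = 1.274×10^7 mm⁴ = 1.274×10^-5 m⁴
Effective length L_e = K·L = 0.5 × 6.15 = 3.075 m
P_cr = π²EI / L_e² = π² × 69.9×10⁹ × 1.274×10^-5 / 3.075² = 9.297×10^5 N

P_cr ≈ 930 kN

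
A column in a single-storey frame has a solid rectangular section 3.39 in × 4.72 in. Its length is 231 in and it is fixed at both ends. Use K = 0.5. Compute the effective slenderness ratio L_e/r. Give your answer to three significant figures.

λ ≈ 118

Buckling occurs about the weak axis: I_min = h·b³/12 with b = 3.39 in (the shorter side).
I_min = 4.72×3.39³/12 = 15.32 in⁴
A = 16.00 in²;  r_min = √(I/A) = √(15.32/16.00) = 0.9786 in
L_e = K·L = 0.5 × 231 = 115.5 in
λ = L_e / r_min = 115.50 / 0.9786 = 118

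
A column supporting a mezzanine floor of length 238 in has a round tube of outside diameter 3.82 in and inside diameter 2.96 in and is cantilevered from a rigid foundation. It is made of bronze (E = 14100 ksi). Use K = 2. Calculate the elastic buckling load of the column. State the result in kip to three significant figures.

d_o = 3.82 in, d_i = 2.96 in
I = π(d_o⁴ − d_i⁴)/64 = π(3.82⁴ − 2.960⁴)/64 = 6.684 in⁴
Effective length L_e = K·L = 2 × 238 = 476.0 in
P_cr = π²EI / L_e² = π² × 14100×10³ × 6.684 / 476.0² = 4.105×10^3 lb

P_cr ≈ 4.11 kip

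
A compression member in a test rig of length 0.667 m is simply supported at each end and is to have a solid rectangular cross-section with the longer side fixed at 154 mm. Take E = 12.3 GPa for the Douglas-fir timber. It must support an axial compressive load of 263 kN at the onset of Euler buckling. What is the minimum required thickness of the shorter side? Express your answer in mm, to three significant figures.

b ≈ 42.2 mm

L_e = K·L = 1 × 0.667 = 0.6670 m
Required I = P_cr·L_e²/(π²E) = 2.630×10^5 × 0.6670² / (π² × 1.23×10^10) = 9.638×10^-7 m⁴
I_req = 9.638×10^5 mm⁴
Rectangle, weak axis: I_min = h·b³/12 with h = 154 mm fixed  ⇒  b = (12I/h)^(1/3) = 42.2 mm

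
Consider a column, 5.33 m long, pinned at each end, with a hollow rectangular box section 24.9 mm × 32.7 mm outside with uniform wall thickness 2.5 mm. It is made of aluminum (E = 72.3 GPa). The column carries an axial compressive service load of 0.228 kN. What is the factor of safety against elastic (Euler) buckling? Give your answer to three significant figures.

Inner dimensions: h_i = 32.7 − 2×2.5 = 27.70 mm, b_i = 24.9 − 2×2.5 = 19.90 mm
Weak-axis I_min = (h_o·b_o³ − h_i·b_i³)/12 with b_o = 24.9, b_i = 19.90 mm (shorter outer/inner sides).
I_min = (32.7×24.9³ − 27.70×19.90³)/12 = 2.388×10^4 mm⁴
I = 2.388×10^4 mm⁴ = 2.388×10^-8 m⁴
Effective length L_e = K·L = 1 × 5.33 = 5.330 m
P_cr = π²EI / L_e² = π² × 72.3×10⁹ × 2.388×10^-8 / 5.330² = 599.8 N
Factor of safety n = P_cr / P = 0.59977 / 0.228 = 2.63

n ≈ 2.63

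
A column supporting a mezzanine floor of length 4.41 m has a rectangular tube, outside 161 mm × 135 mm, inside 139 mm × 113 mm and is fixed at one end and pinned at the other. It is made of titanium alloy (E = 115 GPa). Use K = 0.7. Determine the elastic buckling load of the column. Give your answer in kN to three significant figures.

P_cr ≈ 1940 kN

Weak-axis I_min = (h_o·b_o³ − h_i·b_i³)/12 with b_o = 135, b_i = 113.0 mm (shorter outer/inner sides).
I_min = (161×135³ − 139.0×113.0³)/12 = 1.630×10^7 mm⁴
I = 1.630×10^7 mm⁴ = 1.630×10^-5 m⁴
Effective length L_e = K·L = 0.7 × 4.41 = 3.087 m
P_cr = π²EI / L_e² = π² × 115×10⁹ × 1.630×10^-5 / 3.087² = 1.941×10^6 N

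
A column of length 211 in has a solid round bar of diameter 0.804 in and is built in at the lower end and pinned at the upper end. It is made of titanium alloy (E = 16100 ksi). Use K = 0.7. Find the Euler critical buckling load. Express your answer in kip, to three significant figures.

I = πd⁴/64 = π×0.804⁴/64 = 2.051×10^-2 in⁴
Effective length L_e = K·L = 0.7 × 211 = 147.7 in
P_cr = π²EI / L_e² = π² × 16100×10³ × 2.051×10^-2 / 147.7² = 149.4 lb

P_cr ≈ 0.149 kip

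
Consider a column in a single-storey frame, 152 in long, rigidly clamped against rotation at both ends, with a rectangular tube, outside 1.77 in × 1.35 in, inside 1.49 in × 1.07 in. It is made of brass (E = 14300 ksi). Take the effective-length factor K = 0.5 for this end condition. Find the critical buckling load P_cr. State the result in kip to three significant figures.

P_cr ≈ 5.15 kip

Weak-axis I_min = (h_o·b_o³ − h_i·b_i³)/12 with b_o = 1.35, b_i = 1.070 in (shorter outer/inner sides).
I_min = (1.77×1.35³ − 1.490×1.070³)/12 = 0.2108 in⁴
Effective length L_e = K·L = 0.5 × 152 = 76.00 in
P_cr = π²EI / L_e² = π² × 14300×10³ × 0.2108 / 76.00² = 5.151×10^3 lb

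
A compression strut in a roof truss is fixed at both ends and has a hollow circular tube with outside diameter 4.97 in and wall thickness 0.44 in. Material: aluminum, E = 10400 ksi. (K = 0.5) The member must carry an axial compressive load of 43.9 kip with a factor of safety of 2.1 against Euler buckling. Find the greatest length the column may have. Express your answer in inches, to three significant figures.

L_max ≈ 269 in

Inner diameter d_i = 4.97 − 2×0.44 = 4.090 in
I = π(d_o⁴ − d_i⁴)/64 = π(4.97⁴ − 4.090⁴)/64 = 16.21 in⁴
Required critical load P_cr = n·P = 2.1 × 43.9 = 92.19 kip = 9.219×10^4 lb
From P_cr = π²EI/(K·L)²:  L = (1/K)·√(π²EI/P_cr) = (1/0.5)·√(π²×1.04×10^7×16.21/9.219×10^4)
L = 269 in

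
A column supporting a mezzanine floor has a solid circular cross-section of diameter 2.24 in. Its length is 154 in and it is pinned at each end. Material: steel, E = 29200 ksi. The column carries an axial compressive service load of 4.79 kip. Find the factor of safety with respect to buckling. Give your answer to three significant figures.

I = πd⁴/64 = π×2.24⁴/64 = 1.236 in⁴
Effective length L_e = K·L = 1 × 154 = 154.0 in
P_cr = π²EI / L_e² = π² × 29200×10³ × 1.236 / 154.0² = 1.502×10^4 lb
Factor of safety n = P_cr / P = 15.018 / 4.79 = 3.14

n ≈ 3.14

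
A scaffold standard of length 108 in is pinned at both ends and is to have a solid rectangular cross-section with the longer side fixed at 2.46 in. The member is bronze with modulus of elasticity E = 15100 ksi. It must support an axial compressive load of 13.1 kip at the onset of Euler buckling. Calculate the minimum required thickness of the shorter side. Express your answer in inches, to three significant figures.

L_e = K·L = 1 × 108 = 108.0 in
Required I = P_cr·L_e²/(π²E) = 1.310×10^4 × 108.0² / (π² × 1.51×10^7) = 1.025 in⁴
Rectangle, weak axis: I_min = h·b³/12 with h = 2.46 in fixed  ⇒  b = (12I/h)^(1/3) = 1.71 in

b ≈ 1.71 in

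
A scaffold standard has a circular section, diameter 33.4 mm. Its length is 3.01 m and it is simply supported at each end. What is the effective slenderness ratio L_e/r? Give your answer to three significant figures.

For a solid circle r = d/4 = 33.4/4 = 8.350 mm
L_e = K·L = 1 × 3.01 m = 3.010 m = 3010.0 mm
λ = L_e / r_min = 3010.0 / 8.350 = 360

λ ≈ 360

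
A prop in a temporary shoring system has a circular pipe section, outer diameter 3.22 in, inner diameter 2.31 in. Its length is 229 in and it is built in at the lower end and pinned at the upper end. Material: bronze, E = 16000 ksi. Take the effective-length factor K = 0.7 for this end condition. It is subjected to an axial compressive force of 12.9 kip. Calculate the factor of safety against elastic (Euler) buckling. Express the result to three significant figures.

n ≈ 1.85

d_o = 3.22 in, d_i = 2.31 in
I = π(d_o⁴ − d_i⁴)/64 = π(3.22⁴ − 2.310⁴)/64 = 3.879 in⁴
Effective length L_e = K·L = 0.7 × 229 = 160.3 in
P_cr = π²EI / L_e² = π² × 16000×10³ × 3.879 / 160.3² = 2.384×10^4 lb
Factor of safety n = P_cr / P = 23.840 / 12.9 = 1.85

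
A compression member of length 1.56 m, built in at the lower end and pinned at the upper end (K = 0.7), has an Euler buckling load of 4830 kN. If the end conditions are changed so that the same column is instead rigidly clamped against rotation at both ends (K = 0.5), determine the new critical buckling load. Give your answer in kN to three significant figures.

P_cr ∝ 1/K², so P_cr,new = P_cr,old × (K_old/K_new)² = 4830 × (0.7/0.5)²
= 4830 × 1.960 = 9470 kN

P_cr ≈ 9470 kN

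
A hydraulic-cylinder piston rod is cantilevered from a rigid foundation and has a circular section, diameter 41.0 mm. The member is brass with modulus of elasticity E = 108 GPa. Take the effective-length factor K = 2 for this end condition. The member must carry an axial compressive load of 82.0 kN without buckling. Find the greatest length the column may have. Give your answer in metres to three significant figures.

I = πd⁴/64 = π×41.0⁴/64 = 1.387×10^5 mm⁴
I = 1.387×10^-7 m⁴
At the buckling limit P_cr = P = 8.200×10^4 N
From P_cr = π²EI/(K·L)²:  L = (1/K)·√(π²EI/P_cr) = (1/2)·√(π²×1.08×10^11×1.387×10^-7/8.200×10^4)
L = 0.671 m

L_max ≈ 0.671 m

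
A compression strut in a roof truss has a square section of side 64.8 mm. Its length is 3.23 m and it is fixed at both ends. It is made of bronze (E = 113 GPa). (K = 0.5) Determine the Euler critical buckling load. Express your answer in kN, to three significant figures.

P_cr ≈ 628 kN

I = a⁴/12 = 64.8⁴/12 = 1.469×10^6 mm⁴
I = 1.469×10^6 mm⁴ = 1.469×10^-6 m⁴
Effective length L_e = K·L = 0.5 × 3.23 = 1.615 m
P_cr = π²EI / L_e² = π² × 113×10⁹ × 1.469×10^-6 / 1.615² = 6.283×10^5 N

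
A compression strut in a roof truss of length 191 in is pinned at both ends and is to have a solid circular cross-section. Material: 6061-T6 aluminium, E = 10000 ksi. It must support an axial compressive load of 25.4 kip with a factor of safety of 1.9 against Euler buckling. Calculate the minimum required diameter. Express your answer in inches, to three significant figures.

Required P_cr = n·P = 1.9 × 25.4 = 48.26 kip
L_e = K·L = 1 × 191 = 191.0 in
Required I = P_cr·L_e²/(π²E) = 4.826×10^4 × 191.0² / (π² × 1.00×10^7) = 17.84 in⁴
Solid circle: I = πd⁴/64  ⇒  d = (64I/π)^(1/4) = (64×17.84/π)^(1/4) = 4.37 in

d ≈ 4.37 in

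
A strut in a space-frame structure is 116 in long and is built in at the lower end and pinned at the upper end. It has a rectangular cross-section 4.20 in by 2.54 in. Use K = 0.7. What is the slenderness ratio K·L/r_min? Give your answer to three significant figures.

λ ≈ 111

For a rectangle r_min = b/√12 = 2.54/√12 = 0.7332 in
L_e = K·L = 0.7 × 116 = 81.20 in
λ = L_e / r_min = 81.200 / 0.7332 = 111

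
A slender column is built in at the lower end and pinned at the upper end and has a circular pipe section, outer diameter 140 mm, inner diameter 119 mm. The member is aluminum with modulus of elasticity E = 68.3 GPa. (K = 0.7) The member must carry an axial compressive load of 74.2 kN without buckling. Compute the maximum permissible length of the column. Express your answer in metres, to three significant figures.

L_max ≈ 12.9 m

d_o = 140 mm, d_i = 119 mm
I = π(d_o⁴ − d_i⁴)/64 = π(140⁴ − 119.0⁴)/64 = 9.014×10^6 mm⁴
I = 9.014×10^-6 m⁴
At the buckling limit P_cr = P = 7.420×10^4 N
From P_cr = π²EI/(K·L)²:  L = (1/K)·√(π²EI/P_cr) = (1/0.7)·√(π²×6.83×10^10×9.014×10^-6/7.420×10^4)
L = 12.9 m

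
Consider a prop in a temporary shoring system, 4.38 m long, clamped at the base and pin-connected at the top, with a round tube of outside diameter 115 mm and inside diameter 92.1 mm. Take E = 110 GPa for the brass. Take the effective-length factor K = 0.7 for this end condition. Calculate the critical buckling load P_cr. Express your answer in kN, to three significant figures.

d_o = 115 mm, d_i = 92.1 mm
I = π(d_o⁴ − d_i⁴)/64 = π(115⁴ − 92.10⁴)/64 = 5.054×10^6 mm⁴
I = 5.054×10^6 mm⁴ = 5.054×10^-6 m⁴
Effective length L_e = K·L = 0.7 × 4.38 = 3.066 m
P_cr = π²EI / L_e² = π² × 110×10⁹ × 5.054×10^-6 / 3.066² = 5.836×10^5 N

P_cr ≈ 584 kN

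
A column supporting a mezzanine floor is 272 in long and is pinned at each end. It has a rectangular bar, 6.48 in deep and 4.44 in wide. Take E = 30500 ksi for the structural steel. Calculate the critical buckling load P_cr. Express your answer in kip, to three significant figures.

P_cr ≈ 192 kip

Buckling occurs about the weak axis: I_min = h·b³/12 with b = 4.44 in (the shorter side).
I_min = 6.48×4.44³/12 = 47.27 in⁴
Effective length L_e = K·L = 1 × 272 = 272.0 in
P_cr = π²EI / L_e² = π² × 30500×10³ × 47.27 / 272.0² = 1.923×10^5 lb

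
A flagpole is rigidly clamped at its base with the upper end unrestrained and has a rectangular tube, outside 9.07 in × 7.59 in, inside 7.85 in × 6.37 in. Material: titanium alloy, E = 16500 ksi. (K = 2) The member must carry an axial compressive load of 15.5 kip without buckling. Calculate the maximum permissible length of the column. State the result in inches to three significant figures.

Weak-axis I_min = (h_o·b_o³ − h_i·b_i³)/12 with b_o = 7.59, b_i = 6.370 in (shorter outer/inner sides).
I_min = (9.07×7.59³ − 7.850×6.370³)/12 = 161.4 in⁴
At the buckling limit P_cr = P = 1.550×10^4 lb
From P_cr = π²EI/(K·L)²:  L = (1/K)·√(π²EI/P_cr) = (1/2)·√(π²×1.65×10^7×161.4/1.550×10^4)
L = 651 in

L_max ≈ 651 in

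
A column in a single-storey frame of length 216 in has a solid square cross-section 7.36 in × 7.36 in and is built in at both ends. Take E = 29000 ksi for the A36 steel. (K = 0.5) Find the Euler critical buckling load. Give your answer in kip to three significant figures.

P_cr ≈ 6000 kip

I = a⁴/12 = 7.36⁴/12 = 244.5 in⁴
Effective length L_e = K·L = 0.5 × 216 = 108.0 in
P_cr = π²EI / L_e² = π² × 29000×10³ × 244.5 / 108.0² = 6.000×10^6 lb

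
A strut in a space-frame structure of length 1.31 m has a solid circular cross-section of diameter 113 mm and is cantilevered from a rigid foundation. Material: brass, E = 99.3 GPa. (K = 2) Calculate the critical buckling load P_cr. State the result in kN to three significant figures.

I = πd⁴/64 = π×113⁴/64 = 8.004×10^6 mm⁴
I = 8.004×10^6 mm⁴ = 8.004×10^-6 m⁴
Effective length L_e = K·L = 2 × 1.31 = 2.620 m
P_cr = π²EI / L_e² = π² × 99.3×10⁹ × 8.004×10^-6 / 2.620² = 1.143×10^6 N

P_cr ≈ 1140 kN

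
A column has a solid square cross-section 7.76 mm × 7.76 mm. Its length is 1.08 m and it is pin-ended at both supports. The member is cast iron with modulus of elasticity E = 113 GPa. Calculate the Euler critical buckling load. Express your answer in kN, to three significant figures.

I = a⁴/12 = 7.76⁴/12 = 302.2 mm⁴
I = 302.2 mm⁴ = 3.022×10^-10 m⁴
Effective length L_e = K·L = 1 × 1.08 = 1.080 m
P_cr = π²EI / L_e² = π² × 113×10⁹ × 3.022×10^-10 / 1.080² = 288.9 N

P_cr ≈ 0.289 kN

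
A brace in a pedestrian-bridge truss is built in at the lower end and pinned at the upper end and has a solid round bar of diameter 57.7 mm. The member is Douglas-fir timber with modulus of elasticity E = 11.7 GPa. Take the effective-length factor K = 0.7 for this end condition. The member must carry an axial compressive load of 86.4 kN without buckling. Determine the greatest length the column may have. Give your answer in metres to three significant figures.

L_max ≈ 1.22 m

I = πd⁴/64 = π×57.7⁴/64 = 5.441×10^5 mm⁴
I = 5.441×10^-7 m⁴
At the buckling limit P_cr = P = 8.640×10^4 N
From P_cr = π²EI/(K·L)²:  L = (1/K)·√(π²EI/P_cr) = (1/0.7)·√(π²×1.17×10^10×5.441×10^-7/8.640×10^4)
L = 1.22 m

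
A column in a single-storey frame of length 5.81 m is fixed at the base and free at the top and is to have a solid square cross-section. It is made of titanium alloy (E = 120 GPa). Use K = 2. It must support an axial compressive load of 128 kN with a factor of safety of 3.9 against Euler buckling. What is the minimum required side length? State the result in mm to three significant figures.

Required P_cr = n·P = 3.9 × 128 = 499.2 kN
L_e = K·L = 2 × 5.81 = 11.62 m
Required I = P_cr·L_e²/(π²E) = 4.992×10^5 × 11.62² / (π² × 1.20×10^11) = 5.691×10^-5 m⁴
I_req = 5.691×10^7 mm⁴
Solid square: I = a⁴/12  ⇒  a = (12I)^(1/4) = (12×5.691×10^7)^(1/4) = 162 mm

a ≈ 162 mm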